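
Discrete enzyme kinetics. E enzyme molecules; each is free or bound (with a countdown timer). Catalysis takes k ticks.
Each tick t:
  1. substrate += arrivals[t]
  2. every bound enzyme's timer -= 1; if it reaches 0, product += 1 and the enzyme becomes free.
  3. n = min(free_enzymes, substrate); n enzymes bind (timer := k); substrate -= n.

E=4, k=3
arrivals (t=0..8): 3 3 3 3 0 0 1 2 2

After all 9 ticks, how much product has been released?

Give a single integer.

Answer: 8

Derivation:
t=0: arr=3 -> substrate=0 bound=3 product=0
t=1: arr=3 -> substrate=2 bound=4 product=0
t=2: arr=3 -> substrate=5 bound=4 product=0
t=3: arr=3 -> substrate=5 bound=4 product=3
t=4: arr=0 -> substrate=4 bound=4 product=4
t=5: arr=0 -> substrate=4 bound=4 product=4
t=6: arr=1 -> substrate=2 bound=4 product=7
t=7: arr=2 -> substrate=3 bound=4 product=8
t=8: arr=2 -> substrate=5 bound=4 product=8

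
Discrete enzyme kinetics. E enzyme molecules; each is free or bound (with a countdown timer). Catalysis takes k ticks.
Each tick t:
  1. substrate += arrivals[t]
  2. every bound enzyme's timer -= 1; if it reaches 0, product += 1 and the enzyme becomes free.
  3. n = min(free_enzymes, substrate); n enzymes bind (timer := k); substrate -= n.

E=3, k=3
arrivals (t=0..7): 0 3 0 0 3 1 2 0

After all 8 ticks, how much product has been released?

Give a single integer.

t=0: arr=0 -> substrate=0 bound=0 product=0
t=1: arr=3 -> substrate=0 bound=3 product=0
t=2: arr=0 -> substrate=0 bound=3 product=0
t=3: arr=0 -> substrate=0 bound=3 product=0
t=4: arr=3 -> substrate=0 bound=3 product=3
t=5: arr=1 -> substrate=1 bound=3 product=3
t=6: arr=2 -> substrate=3 bound=3 product=3
t=7: arr=0 -> substrate=0 bound=3 product=6

Answer: 6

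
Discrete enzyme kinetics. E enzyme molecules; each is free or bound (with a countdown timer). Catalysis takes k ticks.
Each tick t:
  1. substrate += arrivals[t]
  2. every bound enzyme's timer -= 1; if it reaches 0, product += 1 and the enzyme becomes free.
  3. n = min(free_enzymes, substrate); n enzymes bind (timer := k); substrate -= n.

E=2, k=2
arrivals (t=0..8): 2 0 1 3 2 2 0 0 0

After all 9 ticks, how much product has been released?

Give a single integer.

Answer: 7

Derivation:
t=0: arr=2 -> substrate=0 bound=2 product=0
t=1: arr=0 -> substrate=0 bound=2 product=0
t=2: arr=1 -> substrate=0 bound=1 product=2
t=3: arr=3 -> substrate=2 bound=2 product=2
t=4: arr=2 -> substrate=3 bound=2 product=3
t=5: arr=2 -> substrate=4 bound=2 product=4
t=6: arr=0 -> substrate=3 bound=2 product=5
t=7: arr=0 -> substrate=2 bound=2 product=6
t=8: arr=0 -> substrate=1 bound=2 product=7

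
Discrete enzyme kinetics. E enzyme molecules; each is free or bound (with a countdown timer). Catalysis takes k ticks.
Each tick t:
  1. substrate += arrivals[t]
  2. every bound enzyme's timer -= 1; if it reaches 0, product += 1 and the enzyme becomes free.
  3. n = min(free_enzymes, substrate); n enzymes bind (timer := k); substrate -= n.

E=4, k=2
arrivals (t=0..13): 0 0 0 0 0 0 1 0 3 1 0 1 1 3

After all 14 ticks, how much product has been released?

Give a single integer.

t=0: arr=0 -> substrate=0 bound=0 product=0
t=1: arr=0 -> substrate=0 bound=0 product=0
t=2: arr=0 -> substrate=0 bound=0 product=0
t=3: arr=0 -> substrate=0 bound=0 product=0
t=4: arr=0 -> substrate=0 bound=0 product=0
t=5: arr=0 -> substrate=0 bound=0 product=0
t=6: arr=1 -> substrate=0 bound=1 product=0
t=7: arr=0 -> substrate=0 bound=1 product=0
t=8: arr=3 -> substrate=0 bound=3 product=1
t=9: arr=1 -> substrate=0 bound=4 product=1
t=10: arr=0 -> substrate=0 bound=1 product=4
t=11: arr=1 -> substrate=0 bound=1 product=5
t=12: arr=1 -> substrate=0 bound=2 product=5
t=13: arr=3 -> substrate=0 bound=4 product=6

Answer: 6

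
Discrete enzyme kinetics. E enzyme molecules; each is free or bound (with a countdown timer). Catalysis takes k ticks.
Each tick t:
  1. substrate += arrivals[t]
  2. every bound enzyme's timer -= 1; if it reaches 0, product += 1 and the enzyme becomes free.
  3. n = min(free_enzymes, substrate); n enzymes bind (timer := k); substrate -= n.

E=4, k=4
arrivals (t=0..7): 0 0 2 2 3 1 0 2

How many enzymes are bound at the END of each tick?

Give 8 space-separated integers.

Answer: 0 0 2 4 4 4 4 4

Derivation:
t=0: arr=0 -> substrate=0 bound=0 product=0
t=1: arr=0 -> substrate=0 bound=0 product=0
t=2: arr=2 -> substrate=0 bound=2 product=0
t=3: arr=2 -> substrate=0 bound=4 product=0
t=4: arr=3 -> substrate=3 bound=4 product=0
t=5: arr=1 -> substrate=4 bound=4 product=0
t=6: arr=0 -> substrate=2 bound=4 product=2
t=7: arr=2 -> substrate=2 bound=4 product=4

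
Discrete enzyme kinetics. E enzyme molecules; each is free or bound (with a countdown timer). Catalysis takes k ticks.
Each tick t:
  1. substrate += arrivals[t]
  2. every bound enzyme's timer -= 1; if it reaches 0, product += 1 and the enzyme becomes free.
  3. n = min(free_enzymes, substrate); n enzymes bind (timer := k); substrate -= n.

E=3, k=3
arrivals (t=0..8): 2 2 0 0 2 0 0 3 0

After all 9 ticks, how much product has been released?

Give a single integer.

Answer: 6

Derivation:
t=0: arr=2 -> substrate=0 bound=2 product=0
t=1: arr=2 -> substrate=1 bound=3 product=0
t=2: arr=0 -> substrate=1 bound=3 product=0
t=3: arr=0 -> substrate=0 bound=2 product=2
t=4: arr=2 -> substrate=0 bound=3 product=3
t=5: arr=0 -> substrate=0 bound=3 product=3
t=6: arr=0 -> substrate=0 bound=2 product=4
t=7: arr=3 -> substrate=0 bound=3 product=6
t=8: arr=0 -> substrate=0 bound=3 product=6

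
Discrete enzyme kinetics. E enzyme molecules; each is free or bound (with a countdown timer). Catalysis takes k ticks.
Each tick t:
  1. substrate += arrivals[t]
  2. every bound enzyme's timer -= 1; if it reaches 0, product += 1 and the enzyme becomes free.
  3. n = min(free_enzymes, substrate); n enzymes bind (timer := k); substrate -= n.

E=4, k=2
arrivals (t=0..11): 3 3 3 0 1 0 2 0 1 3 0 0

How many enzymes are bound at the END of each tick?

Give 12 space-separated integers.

Answer: 3 4 4 4 3 2 2 2 1 4 3 0

Derivation:
t=0: arr=3 -> substrate=0 bound=3 product=0
t=1: arr=3 -> substrate=2 bound=4 product=0
t=2: arr=3 -> substrate=2 bound=4 product=3
t=3: arr=0 -> substrate=1 bound=4 product=4
t=4: arr=1 -> substrate=0 bound=3 product=7
t=5: arr=0 -> substrate=0 bound=2 product=8
t=6: arr=2 -> substrate=0 bound=2 product=10
t=7: arr=0 -> substrate=0 bound=2 product=10
t=8: arr=1 -> substrate=0 bound=1 product=12
t=9: arr=3 -> substrate=0 bound=4 product=12
t=10: arr=0 -> substrate=0 bound=3 product=13
t=11: arr=0 -> substrate=0 bound=0 product=16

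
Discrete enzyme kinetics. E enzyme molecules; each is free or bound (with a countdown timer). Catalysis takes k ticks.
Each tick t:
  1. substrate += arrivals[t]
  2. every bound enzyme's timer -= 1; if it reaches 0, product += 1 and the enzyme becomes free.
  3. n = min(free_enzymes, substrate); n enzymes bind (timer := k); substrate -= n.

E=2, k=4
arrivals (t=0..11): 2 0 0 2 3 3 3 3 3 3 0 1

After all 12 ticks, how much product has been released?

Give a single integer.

Answer: 4

Derivation:
t=0: arr=2 -> substrate=0 bound=2 product=0
t=1: arr=0 -> substrate=0 bound=2 product=0
t=2: arr=0 -> substrate=0 bound=2 product=0
t=3: arr=2 -> substrate=2 bound=2 product=0
t=4: arr=3 -> substrate=3 bound=2 product=2
t=5: arr=3 -> substrate=6 bound=2 product=2
t=6: arr=3 -> substrate=9 bound=2 product=2
t=7: arr=3 -> substrate=12 bound=2 product=2
t=8: arr=3 -> substrate=13 bound=2 product=4
t=9: arr=3 -> substrate=16 bound=2 product=4
t=10: arr=0 -> substrate=16 bound=2 product=4
t=11: arr=1 -> substrate=17 bound=2 product=4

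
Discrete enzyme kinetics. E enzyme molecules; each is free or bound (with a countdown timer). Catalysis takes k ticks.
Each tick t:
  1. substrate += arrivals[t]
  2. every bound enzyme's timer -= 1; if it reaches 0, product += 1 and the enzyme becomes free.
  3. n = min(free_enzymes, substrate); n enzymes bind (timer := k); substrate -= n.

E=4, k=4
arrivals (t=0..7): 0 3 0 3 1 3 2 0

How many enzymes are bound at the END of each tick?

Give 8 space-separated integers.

Answer: 0 3 3 4 4 4 4 4

Derivation:
t=0: arr=0 -> substrate=0 bound=0 product=0
t=1: arr=3 -> substrate=0 bound=3 product=0
t=2: arr=0 -> substrate=0 bound=3 product=0
t=3: arr=3 -> substrate=2 bound=4 product=0
t=4: arr=1 -> substrate=3 bound=4 product=0
t=5: arr=3 -> substrate=3 bound=4 product=3
t=6: arr=2 -> substrate=5 bound=4 product=3
t=7: arr=0 -> substrate=4 bound=4 product=4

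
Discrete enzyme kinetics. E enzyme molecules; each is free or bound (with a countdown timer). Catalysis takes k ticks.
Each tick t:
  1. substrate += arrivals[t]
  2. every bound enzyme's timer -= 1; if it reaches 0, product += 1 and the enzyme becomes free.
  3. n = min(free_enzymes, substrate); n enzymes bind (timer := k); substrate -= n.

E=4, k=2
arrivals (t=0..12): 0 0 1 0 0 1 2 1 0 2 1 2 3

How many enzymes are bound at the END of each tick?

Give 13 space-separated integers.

Answer: 0 0 1 1 0 1 3 3 1 2 3 3 4

Derivation:
t=0: arr=0 -> substrate=0 bound=0 product=0
t=1: arr=0 -> substrate=0 bound=0 product=0
t=2: arr=1 -> substrate=0 bound=1 product=0
t=3: arr=0 -> substrate=0 bound=1 product=0
t=4: arr=0 -> substrate=0 bound=0 product=1
t=5: arr=1 -> substrate=0 bound=1 product=1
t=6: arr=2 -> substrate=0 bound=3 product=1
t=7: arr=1 -> substrate=0 bound=3 product=2
t=8: arr=0 -> substrate=0 bound=1 product=4
t=9: arr=2 -> substrate=0 bound=2 product=5
t=10: arr=1 -> substrate=0 bound=3 product=5
t=11: arr=2 -> substrate=0 bound=3 product=7
t=12: arr=3 -> substrate=1 bound=4 product=8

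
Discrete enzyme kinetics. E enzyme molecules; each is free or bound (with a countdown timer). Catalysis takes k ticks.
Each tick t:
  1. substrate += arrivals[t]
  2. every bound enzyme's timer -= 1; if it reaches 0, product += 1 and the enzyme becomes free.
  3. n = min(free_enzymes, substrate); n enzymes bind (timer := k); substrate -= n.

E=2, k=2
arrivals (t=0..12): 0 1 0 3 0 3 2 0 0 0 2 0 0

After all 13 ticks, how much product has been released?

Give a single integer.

Answer: 9

Derivation:
t=0: arr=0 -> substrate=0 bound=0 product=0
t=1: arr=1 -> substrate=0 bound=1 product=0
t=2: arr=0 -> substrate=0 bound=1 product=0
t=3: arr=3 -> substrate=1 bound=2 product=1
t=4: arr=0 -> substrate=1 bound=2 product=1
t=5: arr=3 -> substrate=2 bound=2 product=3
t=6: arr=2 -> substrate=4 bound=2 product=3
t=7: arr=0 -> substrate=2 bound=2 product=5
t=8: arr=0 -> substrate=2 bound=2 product=5
t=9: arr=0 -> substrate=0 bound=2 product=7
t=10: arr=2 -> substrate=2 bound=2 product=7
t=11: arr=0 -> substrate=0 bound=2 product=9
t=12: arr=0 -> substrate=0 bound=2 product=9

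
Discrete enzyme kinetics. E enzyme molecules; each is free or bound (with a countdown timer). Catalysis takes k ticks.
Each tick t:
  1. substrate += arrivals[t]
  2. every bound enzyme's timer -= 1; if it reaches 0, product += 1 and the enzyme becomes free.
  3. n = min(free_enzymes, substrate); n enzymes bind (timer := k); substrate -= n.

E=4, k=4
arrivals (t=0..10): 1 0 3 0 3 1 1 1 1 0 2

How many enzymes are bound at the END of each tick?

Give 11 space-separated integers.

t=0: arr=1 -> substrate=0 bound=1 product=0
t=1: arr=0 -> substrate=0 bound=1 product=0
t=2: arr=3 -> substrate=0 bound=4 product=0
t=3: arr=0 -> substrate=0 bound=4 product=0
t=4: arr=3 -> substrate=2 bound=4 product=1
t=5: arr=1 -> substrate=3 bound=4 product=1
t=6: arr=1 -> substrate=1 bound=4 product=4
t=7: arr=1 -> substrate=2 bound=4 product=4
t=8: arr=1 -> substrate=2 bound=4 product=5
t=9: arr=0 -> substrate=2 bound=4 product=5
t=10: arr=2 -> substrate=1 bound=4 product=8

Answer: 1 1 4 4 4 4 4 4 4 4 4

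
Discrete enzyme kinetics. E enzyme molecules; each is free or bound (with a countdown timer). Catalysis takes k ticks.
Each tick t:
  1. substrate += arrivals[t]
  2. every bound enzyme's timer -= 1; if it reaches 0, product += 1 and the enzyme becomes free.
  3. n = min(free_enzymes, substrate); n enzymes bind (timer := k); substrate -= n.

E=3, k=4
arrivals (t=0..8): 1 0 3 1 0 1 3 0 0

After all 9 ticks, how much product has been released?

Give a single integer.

Answer: 4

Derivation:
t=0: arr=1 -> substrate=0 bound=1 product=0
t=1: arr=0 -> substrate=0 bound=1 product=0
t=2: arr=3 -> substrate=1 bound=3 product=0
t=3: arr=1 -> substrate=2 bound=3 product=0
t=4: arr=0 -> substrate=1 bound=3 product=1
t=5: arr=1 -> substrate=2 bound=3 product=1
t=6: arr=3 -> substrate=3 bound=3 product=3
t=7: arr=0 -> substrate=3 bound=3 product=3
t=8: arr=0 -> substrate=2 bound=3 product=4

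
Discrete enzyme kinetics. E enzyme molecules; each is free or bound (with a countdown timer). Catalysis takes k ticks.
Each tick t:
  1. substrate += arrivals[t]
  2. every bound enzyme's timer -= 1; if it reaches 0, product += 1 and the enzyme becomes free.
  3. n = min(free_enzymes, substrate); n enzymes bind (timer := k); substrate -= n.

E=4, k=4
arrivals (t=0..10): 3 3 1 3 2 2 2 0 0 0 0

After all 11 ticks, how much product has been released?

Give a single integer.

t=0: arr=3 -> substrate=0 bound=3 product=0
t=1: arr=3 -> substrate=2 bound=4 product=0
t=2: arr=1 -> substrate=3 bound=4 product=0
t=3: arr=3 -> substrate=6 bound=4 product=0
t=4: arr=2 -> substrate=5 bound=4 product=3
t=5: arr=2 -> substrate=6 bound=4 product=4
t=6: arr=2 -> substrate=8 bound=4 product=4
t=7: arr=0 -> substrate=8 bound=4 product=4
t=8: arr=0 -> substrate=5 bound=4 product=7
t=9: arr=0 -> substrate=4 bound=4 product=8
t=10: arr=0 -> substrate=4 bound=4 product=8

Answer: 8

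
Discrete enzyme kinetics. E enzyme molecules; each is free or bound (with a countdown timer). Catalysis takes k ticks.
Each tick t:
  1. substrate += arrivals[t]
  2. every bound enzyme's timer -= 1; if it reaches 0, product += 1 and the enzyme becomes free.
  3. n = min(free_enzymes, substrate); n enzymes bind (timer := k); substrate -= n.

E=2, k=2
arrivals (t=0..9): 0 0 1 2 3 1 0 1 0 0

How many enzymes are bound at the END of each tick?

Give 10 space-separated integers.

Answer: 0 0 1 2 2 2 2 2 2 2

Derivation:
t=0: arr=0 -> substrate=0 bound=0 product=0
t=1: arr=0 -> substrate=0 bound=0 product=0
t=2: arr=1 -> substrate=0 bound=1 product=0
t=3: arr=2 -> substrate=1 bound=2 product=0
t=4: arr=3 -> substrate=3 bound=2 product=1
t=5: arr=1 -> substrate=3 bound=2 product=2
t=6: arr=0 -> substrate=2 bound=2 product=3
t=7: arr=1 -> substrate=2 bound=2 product=4
t=8: arr=0 -> substrate=1 bound=2 product=5
t=9: arr=0 -> substrate=0 bound=2 product=6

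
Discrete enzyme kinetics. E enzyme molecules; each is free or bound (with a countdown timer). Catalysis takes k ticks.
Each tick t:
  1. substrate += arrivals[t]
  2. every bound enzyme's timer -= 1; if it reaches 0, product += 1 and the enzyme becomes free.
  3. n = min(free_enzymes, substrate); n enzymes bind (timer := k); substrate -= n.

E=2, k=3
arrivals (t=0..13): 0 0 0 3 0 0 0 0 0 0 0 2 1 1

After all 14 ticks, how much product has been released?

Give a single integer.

t=0: arr=0 -> substrate=0 bound=0 product=0
t=1: arr=0 -> substrate=0 bound=0 product=0
t=2: arr=0 -> substrate=0 bound=0 product=0
t=3: arr=3 -> substrate=1 bound=2 product=0
t=4: arr=0 -> substrate=1 bound=2 product=0
t=5: arr=0 -> substrate=1 bound=2 product=0
t=6: arr=0 -> substrate=0 bound=1 product=2
t=7: arr=0 -> substrate=0 bound=1 product=2
t=8: arr=0 -> substrate=0 bound=1 product=2
t=9: arr=0 -> substrate=0 bound=0 product=3
t=10: arr=0 -> substrate=0 bound=0 product=3
t=11: arr=2 -> substrate=0 bound=2 product=3
t=12: arr=1 -> substrate=1 bound=2 product=3
t=13: arr=1 -> substrate=2 bound=2 product=3

Answer: 3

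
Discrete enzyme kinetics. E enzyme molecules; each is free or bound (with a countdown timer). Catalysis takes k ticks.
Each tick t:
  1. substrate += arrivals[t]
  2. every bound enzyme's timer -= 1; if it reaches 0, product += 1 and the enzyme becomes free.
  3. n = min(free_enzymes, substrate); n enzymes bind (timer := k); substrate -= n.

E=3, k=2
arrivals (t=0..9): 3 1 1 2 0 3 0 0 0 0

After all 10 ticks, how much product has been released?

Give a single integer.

Answer: 10

Derivation:
t=0: arr=3 -> substrate=0 bound=3 product=0
t=1: arr=1 -> substrate=1 bound=3 product=0
t=2: arr=1 -> substrate=0 bound=2 product=3
t=3: arr=2 -> substrate=1 bound=3 product=3
t=4: arr=0 -> substrate=0 bound=2 product=5
t=5: arr=3 -> substrate=1 bound=3 product=6
t=6: arr=0 -> substrate=0 bound=3 product=7
t=7: arr=0 -> substrate=0 bound=1 product=9
t=8: arr=0 -> substrate=0 bound=0 product=10
t=9: arr=0 -> substrate=0 bound=0 product=10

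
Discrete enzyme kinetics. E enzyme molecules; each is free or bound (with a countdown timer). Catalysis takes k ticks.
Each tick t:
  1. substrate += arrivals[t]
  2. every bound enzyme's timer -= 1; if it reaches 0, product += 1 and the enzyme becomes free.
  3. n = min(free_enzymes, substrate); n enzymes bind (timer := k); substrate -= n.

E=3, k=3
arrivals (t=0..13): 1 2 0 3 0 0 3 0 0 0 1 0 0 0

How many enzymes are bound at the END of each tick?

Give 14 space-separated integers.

t=0: arr=1 -> substrate=0 bound=1 product=0
t=1: arr=2 -> substrate=0 bound=3 product=0
t=2: arr=0 -> substrate=0 bound=3 product=0
t=3: arr=3 -> substrate=2 bound=3 product=1
t=4: arr=0 -> substrate=0 bound=3 product=3
t=5: arr=0 -> substrate=0 bound=3 product=3
t=6: arr=3 -> substrate=2 bound=3 product=4
t=7: arr=0 -> substrate=0 bound=3 product=6
t=8: arr=0 -> substrate=0 bound=3 product=6
t=9: arr=0 -> substrate=0 bound=2 product=7
t=10: arr=1 -> substrate=0 bound=1 product=9
t=11: arr=0 -> substrate=0 bound=1 product=9
t=12: arr=0 -> substrate=0 bound=1 product=9
t=13: arr=0 -> substrate=0 bound=0 product=10

Answer: 1 3 3 3 3 3 3 3 3 2 1 1 1 0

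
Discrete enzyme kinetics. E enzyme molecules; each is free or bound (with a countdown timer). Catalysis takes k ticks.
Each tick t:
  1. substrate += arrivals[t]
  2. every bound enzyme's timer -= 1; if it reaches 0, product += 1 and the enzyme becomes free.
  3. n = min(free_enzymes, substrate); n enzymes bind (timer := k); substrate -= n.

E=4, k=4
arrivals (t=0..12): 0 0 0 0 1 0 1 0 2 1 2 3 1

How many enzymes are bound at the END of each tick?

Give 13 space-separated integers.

t=0: arr=0 -> substrate=0 bound=0 product=0
t=1: arr=0 -> substrate=0 bound=0 product=0
t=2: arr=0 -> substrate=0 bound=0 product=0
t=3: arr=0 -> substrate=0 bound=0 product=0
t=4: arr=1 -> substrate=0 bound=1 product=0
t=5: arr=0 -> substrate=0 bound=1 product=0
t=6: arr=1 -> substrate=0 bound=2 product=0
t=7: arr=0 -> substrate=0 bound=2 product=0
t=8: arr=2 -> substrate=0 bound=3 product=1
t=9: arr=1 -> substrate=0 bound=4 product=1
t=10: arr=2 -> substrate=1 bound=4 product=2
t=11: arr=3 -> substrate=4 bound=4 product=2
t=12: arr=1 -> substrate=3 bound=4 product=4

Answer: 0 0 0 0 1 1 2 2 3 4 4 4 4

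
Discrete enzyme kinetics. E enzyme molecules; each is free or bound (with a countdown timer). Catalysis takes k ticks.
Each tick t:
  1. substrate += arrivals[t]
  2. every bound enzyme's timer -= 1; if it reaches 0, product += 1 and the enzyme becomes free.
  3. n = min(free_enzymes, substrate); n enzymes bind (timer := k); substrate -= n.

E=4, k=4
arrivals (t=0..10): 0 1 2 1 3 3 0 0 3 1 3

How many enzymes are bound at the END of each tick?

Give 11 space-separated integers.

t=0: arr=0 -> substrate=0 bound=0 product=0
t=1: arr=1 -> substrate=0 bound=1 product=0
t=2: arr=2 -> substrate=0 bound=3 product=0
t=3: arr=1 -> substrate=0 bound=4 product=0
t=4: arr=3 -> substrate=3 bound=4 product=0
t=5: arr=3 -> substrate=5 bound=4 product=1
t=6: arr=0 -> substrate=3 bound=4 product=3
t=7: arr=0 -> substrate=2 bound=4 product=4
t=8: arr=3 -> substrate=5 bound=4 product=4
t=9: arr=1 -> substrate=5 bound=4 product=5
t=10: arr=3 -> substrate=6 bound=4 product=7

Answer: 0 1 3 4 4 4 4 4 4 4 4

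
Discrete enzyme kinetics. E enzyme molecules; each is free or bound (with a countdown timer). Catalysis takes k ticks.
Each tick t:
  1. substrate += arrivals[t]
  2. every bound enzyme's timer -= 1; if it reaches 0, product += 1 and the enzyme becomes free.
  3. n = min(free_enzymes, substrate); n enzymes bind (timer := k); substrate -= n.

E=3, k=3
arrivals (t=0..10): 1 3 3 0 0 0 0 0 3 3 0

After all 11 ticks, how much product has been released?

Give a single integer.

Answer: 7

Derivation:
t=0: arr=1 -> substrate=0 bound=1 product=0
t=1: arr=3 -> substrate=1 bound=3 product=0
t=2: arr=3 -> substrate=4 bound=3 product=0
t=3: arr=0 -> substrate=3 bound=3 product=1
t=4: arr=0 -> substrate=1 bound=3 product=3
t=5: arr=0 -> substrate=1 bound=3 product=3
t=6: arr=0 -> substrate=0 bound=3 product=4
t=7: arr=0 -> substrate=0 bound=1 product=6
t=8: arr=3 -> substrate=1 bound=3 product=6
t=9: arr=3 -> substrate=3 bound=3 product=7
t=10: arr=0 -> substrate=3 bound=3 product=7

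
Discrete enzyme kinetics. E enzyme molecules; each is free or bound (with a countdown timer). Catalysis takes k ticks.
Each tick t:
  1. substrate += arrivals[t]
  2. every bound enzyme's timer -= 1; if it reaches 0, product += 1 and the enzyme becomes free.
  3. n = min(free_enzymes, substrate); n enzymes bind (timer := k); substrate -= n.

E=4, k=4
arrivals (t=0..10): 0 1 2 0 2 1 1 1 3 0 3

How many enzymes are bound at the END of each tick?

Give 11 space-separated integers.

t=0: arr=0 -> substrate=0 bound=0 product=0
t=1: arr=1 -> substrate=0 bound=1 product=0
t=2: arr=2 -> substrate=0 bound=3 product=0
t=3: arr=0 -> substrate=0 bound=3 product=0
t=4: arr=2 -> substrate=1 bound=4 product=0
t=5: arr=1 -> substrate=1 bound=4 product=1
t=6: arr=1 -> substrate=0 bound=4 product=3
t=7: arr=1 -> substrate=1 bound=4 product=3
t=8: arr=3 -> substrate=3 bound=4 product=4
t=9: arr=0 -> substrate=2 bound=4 product=5
t=10: arr=3 -> substrate=3 bound=4 product=7

Answer: 0 1 3 3 4 4 4 4 4 4 4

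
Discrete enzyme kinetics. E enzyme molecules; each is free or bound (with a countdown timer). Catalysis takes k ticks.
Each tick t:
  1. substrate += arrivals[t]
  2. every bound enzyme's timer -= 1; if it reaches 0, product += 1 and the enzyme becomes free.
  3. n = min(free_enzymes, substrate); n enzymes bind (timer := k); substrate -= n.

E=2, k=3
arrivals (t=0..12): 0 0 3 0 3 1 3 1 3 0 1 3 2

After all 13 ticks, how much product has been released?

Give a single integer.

t=0: arr=0 -> substrate=0 bound=0 product=0
t=1: arr=0 -> substrate=0 bound=0 product=0
t=2: arr=3 -> substrate=1 bound=2 product=0
t=3: arr=0 -> substrate=1 bound=2 product=0
t=4: arr=3 -> substrate=4 bound=2 product=0
t=5: arr=1 -> substrate=3 bound=2 product=2
t=6: arr=3 -> substrate=6 bound=2 product=2
t=7: arr=1 -> substrate=7 bound=2 product=2
t=8: arr=3 -> substrate=8 bound=2 product=4
t=9: arr=0 -> substrate=8 bound=2 product=4
t=10: arr=1 -> substrate=9 bound=2 product=4
t=11: arr=3 -> substrate=10 bound=2 product=6
t=12: arr=2 -> substrate=12 bound=2 product=6

Answer: 6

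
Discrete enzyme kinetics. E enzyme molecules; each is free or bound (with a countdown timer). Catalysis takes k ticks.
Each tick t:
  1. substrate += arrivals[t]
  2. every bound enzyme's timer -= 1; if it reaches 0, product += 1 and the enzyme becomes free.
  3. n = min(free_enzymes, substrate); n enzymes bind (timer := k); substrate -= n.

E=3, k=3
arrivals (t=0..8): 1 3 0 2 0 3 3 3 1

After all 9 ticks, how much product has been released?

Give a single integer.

Answer: 6

Derivation:
t=0: arr=1 -> substrate=0 bound=1 product=0
t=1: arr=3 -> substrate=1 bound=3 product=0
t=2: arr=0 -> substrate=1 bound=3 product=0
t=3: arr=2 -> substrate=2 bound=3 product=1
t=4: arr=0 -> substrate=0 bound=3 product=3
t=5: arr=3 -> substrate=3 bound=3 product=3
t=6: arr=3 -> substrate=5 bound=3 product=4
t=7: arr=3 -> substrate=6 bound=3 product=6
t=8: arr=1 -> substrate=7 bound=3 product=6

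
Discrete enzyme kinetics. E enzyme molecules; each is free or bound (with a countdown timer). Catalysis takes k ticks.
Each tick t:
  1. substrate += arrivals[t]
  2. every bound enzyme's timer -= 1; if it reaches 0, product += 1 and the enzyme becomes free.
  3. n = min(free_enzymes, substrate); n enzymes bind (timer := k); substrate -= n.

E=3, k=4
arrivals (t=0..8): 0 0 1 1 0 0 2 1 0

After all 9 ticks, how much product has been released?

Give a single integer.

Answer: 2

Derivation:
t=0: arr=0 -> substrate=0 bound=0 product=0
t=1: arr=0 -> substrate=0 bound=0 product=0
t=2: arr=1 -> substrate=0 bound=1 product=0
t=3: arr=1 -> substrate=0 bound=2 product=0
t=4: arr=0 -> substrate=0 bound=2 product=0
t=5: arr=0 -> substrate=0 bound=2 product=0
t=6: arr=2 -> substrate=0 bound=3 product=1
t=7: arr=1 -> substrate=0 bound=3 product=2
t=8: arr=0 -> substrate=0 bound=3 product=2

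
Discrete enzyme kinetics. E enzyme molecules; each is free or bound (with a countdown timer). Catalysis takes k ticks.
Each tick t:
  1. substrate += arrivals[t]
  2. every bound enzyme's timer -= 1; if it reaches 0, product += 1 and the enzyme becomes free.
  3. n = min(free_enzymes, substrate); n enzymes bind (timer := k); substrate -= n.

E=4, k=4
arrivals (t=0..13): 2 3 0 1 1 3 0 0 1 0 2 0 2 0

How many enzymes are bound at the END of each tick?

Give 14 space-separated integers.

t=0: arr=2 -> substrate=0 bound=2 product=0
t=1: arr=3 -> substrate=1 bound=4 product=0
t=2: arr=0 -> substrate=1 bound=4 product=0
t=3: arr=1 -> substrate=2 bound=4 product=0
t=4: arr=1 -> substrate=1 bound=4 product=2
t=5: arr=3 -> substrate=2 bound=4 product=4
t=6: arr=0 -> substrate=2 bound=4 product=4
t=7: arr=0 -> substrate=2 bound=4 product=4
t=8: arr=1 -> substrate=1 bound=4 product=6
t=9: arr=0 -> substrate=0 bound=3 product=8
t=10: arr=2 -> substrate=1 bound=4 product=8
t=11: arr=0 -> substrate=1 bound=4 product=8
t=12: arr=2 -> substrate=1 bound=4 product=10
t=13: arr=0 -> substrate=0 bound=4 product=11

Answer: 2 4 4 4 4 4 4 4 4 3 4 4 4 4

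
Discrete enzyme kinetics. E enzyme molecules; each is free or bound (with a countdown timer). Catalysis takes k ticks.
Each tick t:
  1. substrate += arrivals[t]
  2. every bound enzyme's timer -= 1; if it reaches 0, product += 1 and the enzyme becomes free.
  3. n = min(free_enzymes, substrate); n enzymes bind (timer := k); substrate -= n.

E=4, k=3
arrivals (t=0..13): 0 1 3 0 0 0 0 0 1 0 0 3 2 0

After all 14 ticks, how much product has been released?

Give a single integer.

t=0: arr=0 -> substrate=0 bound=0 product=0
t=1: arr=1 -> substrate=0 bound=1 product=0
t=2: arr=3 -> substrate=0 bound=4 product=0
t=3: arr=0 -> substrate=0 bound=4 product=0
t=4: arr=0 -> substrate=0 bound=3 product=1
t=5: arr=0 -> substrate=0 bound=0 product=4
t=6: arr=0 -> substrate=0 bound=0 product=4
t=7: arr=0 -> substrate=0 bound=0 product=4
t=8: arr=1 -> substrate=0 bound=1 product=4
t=9: arr=0 -> substrate=0 bound=1 product=4
t=10: arr=0 -> substrate=0 bound=1 product=4
t=11: arr=3 -> substrate=0 bound=3 product=5
t=12: arr=2 -> substrate=1 bound=4 product=5
t=13: arr=0 -> substrate=1 bound=4 product=5

Answer: 5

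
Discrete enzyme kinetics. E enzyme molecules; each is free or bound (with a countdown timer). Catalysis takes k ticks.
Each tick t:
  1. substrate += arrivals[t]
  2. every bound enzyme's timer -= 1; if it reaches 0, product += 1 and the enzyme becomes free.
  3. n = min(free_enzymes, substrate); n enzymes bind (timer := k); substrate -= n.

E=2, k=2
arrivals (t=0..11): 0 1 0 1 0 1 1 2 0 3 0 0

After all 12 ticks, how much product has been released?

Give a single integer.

t=0: arr=0 -> substrate=0 bound=0 product=0
t=1: arr=1 -> substrate=0 bound=1 product=0
t=2: arr=0 -> substrate=0 bound=1 product=0
t=3: arr=1 -> substrate=0 bound=1 product=1
t=4: arr=0 -> substrate=0 bound=1 product=1
t=5: arr=1 -> substrate=0 bound=1 product=2
t=6: arr=1 -> substrate=0 bound=2 product=2
t=7: arr=2 -> substrate=1 bound=2 product=3
t=8: arr=0 -> substrate=0 bound=2 product=4
t=9: arr=3 -> substrate=2 bound=2 product=5
t=10: arr=0 -> substrate=1 bound=2 product=6
t=11: arr=0 -> substrate=0 bound=2 product=7

Answer: 7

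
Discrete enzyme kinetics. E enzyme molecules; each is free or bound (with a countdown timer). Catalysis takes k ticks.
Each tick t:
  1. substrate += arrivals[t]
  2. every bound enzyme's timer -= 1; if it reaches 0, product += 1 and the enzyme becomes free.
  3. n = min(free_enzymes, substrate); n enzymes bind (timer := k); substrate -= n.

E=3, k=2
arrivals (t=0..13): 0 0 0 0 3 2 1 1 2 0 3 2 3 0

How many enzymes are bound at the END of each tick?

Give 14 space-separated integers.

Answer: 0 0 0 0 3 3 3 3 3 3 3 3 3 3

Derivation:
t=0: arr=0 -> substrate=0 bound=0 product=0
t=1: arr=0 -> substrate=0 bound=0 product=0
t=2: arr=0 -> substrate=0 bound=0 product=0
t=3: arr=0 -> substrate=0 bound=0 product=0
t=4: arr=3 -> substrate=0 bound=3 product=0
t=5: arr=2 -> substrate=2 bound=3 product=0
t=6: arr=1 -> substrate=0 bound=3 product=3
t=7: arr=1 -> substrate=1 bound=3 product=3
t=8: arr=2 -> substrate=0 bound=3 product=6
t=9: arr=0 -> substrate=0 bound=3 product=6
t=10: arr=3 -> substrate=0 bound=3 product=9
t=11: arr=2 -> substrate=2 bound=3 product=9
t=12: arr=3 -> substrate=2 bound=3 product=12
t=13: arr=0 -> substrate=2 bound=3 product=12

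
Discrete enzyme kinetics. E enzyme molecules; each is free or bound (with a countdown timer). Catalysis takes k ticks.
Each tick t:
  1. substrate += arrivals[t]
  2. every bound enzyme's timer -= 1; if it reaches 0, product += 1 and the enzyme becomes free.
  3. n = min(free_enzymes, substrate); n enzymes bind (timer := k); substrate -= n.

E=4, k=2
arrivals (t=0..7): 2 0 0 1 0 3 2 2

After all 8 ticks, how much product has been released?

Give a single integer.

Answer: 6

Derivation:
t=0: arr=2 -> substrate=0 bound=2 product=0
t=1: arr=0 -> substrate=0 bound=2 product=0
t=2: arr=0 -> substrate=0 bound=0 product=2
t=3: arr=1 -> substrate=0 bound=1 product=2
t=4: arr=0 -> substrate=0 bound=1 product=2
t=5: arr=3 -> substrate=0 bound=3 product=3
t=6: arr=2 -> substrate=1 bound=4 product=3
t=7: arr=2 -> substrate=0 bound=4 product=6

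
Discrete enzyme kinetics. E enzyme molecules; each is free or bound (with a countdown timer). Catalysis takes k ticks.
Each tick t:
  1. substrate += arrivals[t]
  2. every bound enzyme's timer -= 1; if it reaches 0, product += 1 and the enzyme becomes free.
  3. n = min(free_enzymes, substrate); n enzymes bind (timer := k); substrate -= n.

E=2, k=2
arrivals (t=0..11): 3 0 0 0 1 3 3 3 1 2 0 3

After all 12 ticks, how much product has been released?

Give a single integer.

Answer: 9

Derivation:
t=0: arr=3 -> substrate=1 bound=2 product=0
t=1: arr=0 -> substrate=1 bound=2 product=0
t=2: arr=0 -> substrate=0 bound=1 product=2
t=3: arr=0 -> substrate=0 bound=1 product=2
t=4: arr=1 -> substrate=0 bound=1 product=3
t=5: arr=3 -> substrate=2 bound=2 product=3
t=6: arr=3 -> substrate=4 bound=2 product=4
t=7: arr=3 -> substrate=6 bound=2 product=5
t=8: arr=1 -> substrate=6 bound=2 product=6
t=9: arr=2 -> substrate=7 bound=2 product=7
t=10: arr=0 -> substrate=6 bound=2 product=8
t=11: arr=3 -> substrate=8 bound=2 product=9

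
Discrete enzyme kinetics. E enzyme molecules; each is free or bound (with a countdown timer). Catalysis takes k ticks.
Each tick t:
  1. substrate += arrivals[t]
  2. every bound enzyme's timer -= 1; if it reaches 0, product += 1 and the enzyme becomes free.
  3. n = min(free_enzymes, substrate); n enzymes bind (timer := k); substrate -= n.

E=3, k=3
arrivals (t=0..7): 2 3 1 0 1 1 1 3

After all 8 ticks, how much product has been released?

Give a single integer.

Answer: 6

Derivation:
t=0: arr=2 -> substrate=0 bound=2 product=0
t=1: arr=3 -> substrate=2 bound=3 product=0
t=2: arr=1 -> substrate=3 bound=3 product=0
t=3: arr=0 -> substrate=1 bound=3 product=2
t=4: arr=1 -> substrate=1 bound=3 product=3
t=5: arr=1 -> substrate=2 bound=3 product=3
t=6: arr=1 -> substrate=1 bound=3 product=5
t=7: arr=3 -> substrate=3 bound=3 product=6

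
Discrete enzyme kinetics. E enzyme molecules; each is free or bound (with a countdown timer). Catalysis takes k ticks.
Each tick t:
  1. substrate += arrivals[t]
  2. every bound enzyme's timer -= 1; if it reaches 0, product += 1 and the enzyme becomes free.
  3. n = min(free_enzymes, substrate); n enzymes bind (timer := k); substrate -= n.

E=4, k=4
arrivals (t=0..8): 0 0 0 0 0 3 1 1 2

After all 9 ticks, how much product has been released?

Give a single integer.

t=0: arr=0 -> substrate=0 bound=0 product=0
t=1: arr=0 -> substrate=0 bound=0 product=0
t=2: arr=0 -> substrate=0 bound=0 product=0
t=3: arr=0 -> substrate=0 bound=0 product=0
t=4: arr=0 -> substrate=0 bound=0 product=0
t=5: arr=3 -> substrate=0 bound=3 product=0
t=6: arr=1 -> substrate=0 bound=4 product=0
t=7: arr=1 -> substrate=1 bound=4 product=0
t=8: arr=2 -> substrate=3 bound=4 product=0

Answer: 0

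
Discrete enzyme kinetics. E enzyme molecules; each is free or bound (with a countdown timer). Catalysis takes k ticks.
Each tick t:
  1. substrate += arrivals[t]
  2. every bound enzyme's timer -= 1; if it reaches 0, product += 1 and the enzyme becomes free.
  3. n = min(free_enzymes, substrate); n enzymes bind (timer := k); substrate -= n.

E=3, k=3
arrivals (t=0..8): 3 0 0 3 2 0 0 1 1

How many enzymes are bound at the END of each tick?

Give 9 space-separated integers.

t=0: arr=3 -> substrate=0 bound=3 product=0
t=1: arr=0 -> substrate=0 bound=3 product=0
t=2: arr=0 -> substrate=0 bound=3 product=0
t=3: arr=3 -> substrate=0 bound=3 product=3
t=4: arr=2 -> substrate=2 bound=3 product=3
t=5: arr=0 -> substrate=2 bound=3 product=3
t=6: arr=0 -> substrate=0 bound=2 product=6
t=7: arr=1 -> substrate=0 bound=3 product=6
t=8: arr=1 -> substrate=1 bound=3 product=6

Answer: 3 3 3 3 3 3 2 3 3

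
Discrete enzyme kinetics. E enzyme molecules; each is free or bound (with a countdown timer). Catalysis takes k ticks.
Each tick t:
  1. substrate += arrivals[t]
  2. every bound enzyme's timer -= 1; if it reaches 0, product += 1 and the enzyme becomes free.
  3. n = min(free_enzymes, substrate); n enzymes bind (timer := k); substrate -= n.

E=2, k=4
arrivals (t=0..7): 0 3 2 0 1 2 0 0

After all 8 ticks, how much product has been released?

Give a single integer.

Answer: 2

Derivation:
t=0: arr=0 -> substrate=0 bound=0 product=0
t=1: arr=3 -> substrate=1 bound=2 product=0
t=2: arr=2 -> substrate=3 bound=2 product=0
t=3: arr=0 -> substrate=3 bound=2 product=0
t=4: arr=1 -> substrate=4 bound=2 product=0
t=5: arr=2 -> substrate=4 bound=2 product=2
t=6: arr=0 -> substrate=4 bound=2 product=2
t=7: arr=0 -> substrate=4 bound=2 product=2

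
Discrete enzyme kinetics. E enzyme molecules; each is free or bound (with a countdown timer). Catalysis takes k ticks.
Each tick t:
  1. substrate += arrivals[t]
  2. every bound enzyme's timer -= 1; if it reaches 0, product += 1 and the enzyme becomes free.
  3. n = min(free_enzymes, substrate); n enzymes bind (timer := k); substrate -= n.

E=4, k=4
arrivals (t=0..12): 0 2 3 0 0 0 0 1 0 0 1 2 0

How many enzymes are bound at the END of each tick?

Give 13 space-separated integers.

t=0: arr=0 -> substrate=0 bound=0 product=0
t=1: arr=2 -> substrate=0 bound=2 product=0
t=2: arr=3 -> substrate=1 bound=4 product=0
t=3: arr=0 -> substrate=1 bound=4 product=0
t=4: arr=0 -> substrate=1 bound=4 product=0
t=5: arr=0 -> substrate=0 bound=3 product=2
t=6: arr=0 -> substrate=0 bound=1 product=4
t=7: arr=1 -> substrate=0 bound=2 product=4
t=8: arr=0 -> substrate=0 bound=2 product=4
t=9: arr=0 -> substrate=0 bound=1 product=5
t=10: arr=1 -> substrate=0 bound=2 product=5
t=11: arr=2 -> substrate=0 bound=3 product=6
t=12: arr=0 -> substrate=0 bound=3 product=6

Answer: 0 2 4 4 4 3 1 2 2 1 2 3 3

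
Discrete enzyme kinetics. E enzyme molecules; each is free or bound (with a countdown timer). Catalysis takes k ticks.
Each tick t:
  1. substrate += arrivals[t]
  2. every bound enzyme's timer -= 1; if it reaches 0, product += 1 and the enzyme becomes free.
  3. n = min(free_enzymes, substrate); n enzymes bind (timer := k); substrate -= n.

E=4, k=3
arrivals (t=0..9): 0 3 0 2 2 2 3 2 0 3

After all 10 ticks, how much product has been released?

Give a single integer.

Answer: 8

Derivation:
t=0: arr=0 -> substrate=0 bound=0 product=0
t=1: arr=3 -> substrate=0 bound=3 product=0
t=2: arr=0 -> substrate=0 bound=3 product=0
t=3: arr=2 -> substrate=1 bound=4 product=0
t=4: arr=2 -> substrate=0 bound=4 product=3
t=5: arr=2 -> substrate=2 bound=4 product=3
t=6: arr=3 -> substrate=4 bound=4 product=4
t=7: arr=2 -> substrate=3 bound=4 product=7
t=8: arr=0 -> substrate=3 bound=4 product=7
t=9: arr=3 -> substrate=5 bound=4 product=8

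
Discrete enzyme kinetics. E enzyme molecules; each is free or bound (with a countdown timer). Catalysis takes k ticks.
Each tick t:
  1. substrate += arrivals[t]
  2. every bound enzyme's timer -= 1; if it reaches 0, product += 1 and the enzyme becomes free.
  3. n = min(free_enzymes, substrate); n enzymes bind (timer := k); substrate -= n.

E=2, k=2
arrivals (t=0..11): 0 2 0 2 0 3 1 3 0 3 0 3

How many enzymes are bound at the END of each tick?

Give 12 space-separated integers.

Answer: 0 2 2 2 2 2 2 2 2 2 2 2

Derivation:
t=0: arr=0 -> substrate=0 bound=0 product=0
t=1: arr=2 -> substrate=0 bound=2 product=0
t=2: arr=0 -> substrate=0 bound=2 product=0
t=3: arr=2 -> substrate=0 bound=2 product=2
t=4: arr=0 -> substrate=0 bound=2 product=2
t=5: arr=3 -> substrate=1 bound=2 product=4
t=6: arr=1 -> substrate=2 bound=2 product=4
t=7: arr=3 -> substrate=3 bound=2 product=6
t=8: arr=0 -> substrate=3 bound=2 product=6
t=9: arr=3 -> substrate=4 bound=2 product=8
t=10: arr=0 -> substrate=4 bound=2 product=8
t=11: arr=3 -> substrate=5 bound=2 product=10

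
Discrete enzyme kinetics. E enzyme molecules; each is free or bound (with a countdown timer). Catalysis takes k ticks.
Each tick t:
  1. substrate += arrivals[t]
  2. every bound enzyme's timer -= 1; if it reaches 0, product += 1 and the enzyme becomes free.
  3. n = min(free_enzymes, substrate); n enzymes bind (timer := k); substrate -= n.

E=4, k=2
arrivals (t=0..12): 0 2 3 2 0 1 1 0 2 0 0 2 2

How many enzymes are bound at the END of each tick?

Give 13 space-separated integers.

t=0: arr=0 -> substrate=0 bound=0 product=0
t=1: arr=2 -> substrate=0 bound=2 product=0
t=2: arr=3 -> substrate=1 bound=4 product=0
t=3: arr=2 -> substrate=1 bound=4 product=2
t=4: arr=0 -> substrate=0 bound=3 product=4
t=5: arr=1 -> substrate=0 bound=2 product=6
t=6: arr=1 -> substrate=0 bound=2 product=7
t=7: arr=0 -> substrate=0 bound=1 product=8
t=8: arr=2 -> substrate=0 bound=2 product=9
t=9: arr=0 -> substrate=0 bound=2 product=9
t=10: arr=0 -> substrate=0 bound=0 product=11
t=11: arr=2 -> substrate=0 bound=2 product=11
t=12: arr=2 -> substrate=0 bound=4 product=11

Answer: 0 2 4 4 3 2 2 1 2 2 0 2 4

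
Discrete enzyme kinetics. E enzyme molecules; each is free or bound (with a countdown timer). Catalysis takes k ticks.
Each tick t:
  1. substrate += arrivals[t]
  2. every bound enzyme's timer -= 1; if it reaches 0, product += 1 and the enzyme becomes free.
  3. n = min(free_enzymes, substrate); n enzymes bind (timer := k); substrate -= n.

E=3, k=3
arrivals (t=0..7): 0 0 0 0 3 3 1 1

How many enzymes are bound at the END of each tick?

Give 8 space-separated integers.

Answer: 0 0 0 0 3 3 3 3

Derivation:
t=0: arr=0 -> substrate=0 bound=0 product=0
t=1: arr=0 -> substrate=0 bound=0 product=0
t=2: arr=0 -> substrate=0 bound=0 product=0
t=3: arr=0 -> substrate=0 bound=0 product=0
t=4: arr=3 -> substrate=0 bound=3 product=0
t=5: arr=3 -> substrate=3 bound=3 product=0
t=6: arr=1 -> substrate=4 bound=3 product=0
t=7: arr=1 -> substrate=2 bound=3 product=3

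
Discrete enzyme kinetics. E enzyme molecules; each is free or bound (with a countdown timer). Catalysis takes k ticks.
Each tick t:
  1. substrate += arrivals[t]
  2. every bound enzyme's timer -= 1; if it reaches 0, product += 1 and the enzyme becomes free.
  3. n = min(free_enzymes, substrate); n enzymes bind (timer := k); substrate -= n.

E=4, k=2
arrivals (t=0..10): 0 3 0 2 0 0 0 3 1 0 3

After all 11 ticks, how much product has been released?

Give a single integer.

t=0: arr=0 -> substrate=0 bound=0 product=0
t=1: arr=3 -> substrate=0 bound=3 product=0
t=2: arr=0 -> substrate=0 bound=3 product=0
t=3: arr=2 -> substrate=0 bound=2 product=3
t=4: arr=0 -> substrate=0 bound=2 product=3
t=5: arr=0 -> substrate=0 bound=0 product=5
t=6: arr=0 -> substrate=0 bound=0 product=5
t=7: arr=3 -> substrate=0 bound=3 product=5
t=8: arr=1 -> substrate=0 bound=4 product=5
t=9: arr=0 -> substrate=0 bound=1 product=8
t=10: arr=3 -> substrate=0 bound=3 product=9

Answer: 9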